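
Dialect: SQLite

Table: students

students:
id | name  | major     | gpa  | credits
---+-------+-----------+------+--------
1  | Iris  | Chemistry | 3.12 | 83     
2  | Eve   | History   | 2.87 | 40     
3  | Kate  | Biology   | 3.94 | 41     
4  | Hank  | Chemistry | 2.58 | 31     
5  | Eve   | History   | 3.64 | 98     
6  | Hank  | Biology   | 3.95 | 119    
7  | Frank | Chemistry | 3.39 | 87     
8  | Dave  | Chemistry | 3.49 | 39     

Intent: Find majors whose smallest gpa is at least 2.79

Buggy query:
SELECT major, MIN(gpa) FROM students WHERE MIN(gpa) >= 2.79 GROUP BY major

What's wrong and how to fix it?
Bug: Aggregates like MIN are computed per group after WHERE runs

Fix: Use HAVING for the per-group MIN condition

Corrected query:
SELECT major, MIN(gpa) FROM students GROUP BY major HAVING MIN(gpa) >= 2.79

Result:
major   | MIN(gpa)
--------+---------
Biology | 3.94    
History | 2.87    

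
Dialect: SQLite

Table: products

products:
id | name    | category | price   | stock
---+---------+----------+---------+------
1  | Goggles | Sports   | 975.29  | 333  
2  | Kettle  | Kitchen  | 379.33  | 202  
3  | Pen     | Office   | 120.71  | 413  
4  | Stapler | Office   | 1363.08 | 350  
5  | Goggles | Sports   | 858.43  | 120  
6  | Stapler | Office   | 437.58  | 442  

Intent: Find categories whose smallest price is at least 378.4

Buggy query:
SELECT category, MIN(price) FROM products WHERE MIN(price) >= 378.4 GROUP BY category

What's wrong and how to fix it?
Bug: Aggregates like MIN are computed per group after WHERE runs

Fix: Use HAVING for the per-group MIN condition

Corrected query:
SELECT category, MIN(price) FROM products GROUP BY category HAVING MIN(price) >= 378.4

Result:
category | MIN(price)
---------+-----------
Kitchen  | 379.33    
Sports   | 858.43    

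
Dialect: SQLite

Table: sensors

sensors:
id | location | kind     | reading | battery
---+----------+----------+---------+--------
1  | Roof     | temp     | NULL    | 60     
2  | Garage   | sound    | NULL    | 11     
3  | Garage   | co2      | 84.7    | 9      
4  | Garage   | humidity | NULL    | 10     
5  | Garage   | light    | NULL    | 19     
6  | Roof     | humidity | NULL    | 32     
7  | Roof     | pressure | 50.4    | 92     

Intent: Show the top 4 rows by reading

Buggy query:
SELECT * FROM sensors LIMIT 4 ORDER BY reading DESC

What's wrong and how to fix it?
Bug: LIMIT must come after ORDER BY

Fix: Sort with ORDER BY, then apply LIMIT

Corrected query:
SELECT * FROM sensors ORDER BY reading DESC LIMIT 4

Result:
id | location | kind     | reading | battery
---+----------+----------+---------+--------
3  | Garage   | co2      | 84.7    | 9      
7  | Roof     | pressure | 50.4    | 92     
1  | Roof     | temp     | NULL    | 60     
2  | Garage   | sound    | NULL    | 11     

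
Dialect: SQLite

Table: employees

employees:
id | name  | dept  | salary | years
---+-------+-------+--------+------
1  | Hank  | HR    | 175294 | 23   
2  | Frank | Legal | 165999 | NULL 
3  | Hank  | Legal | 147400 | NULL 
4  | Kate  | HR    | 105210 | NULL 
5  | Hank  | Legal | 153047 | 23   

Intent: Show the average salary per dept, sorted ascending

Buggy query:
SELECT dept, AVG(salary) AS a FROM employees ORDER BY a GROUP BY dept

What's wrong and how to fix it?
Bug: ORDER BY appears before GROUP BY; SQL clause order requires GROUP BY first

Fix: Move ORDER BY to the end, after GROUP BY

Corrected query:
SELECT dept, AVG(salary) AS a FROM employees GROUP BY dept ORDER BY a

Result:
dept  | a     
------+-------
HR    | 140252
Legal | 155482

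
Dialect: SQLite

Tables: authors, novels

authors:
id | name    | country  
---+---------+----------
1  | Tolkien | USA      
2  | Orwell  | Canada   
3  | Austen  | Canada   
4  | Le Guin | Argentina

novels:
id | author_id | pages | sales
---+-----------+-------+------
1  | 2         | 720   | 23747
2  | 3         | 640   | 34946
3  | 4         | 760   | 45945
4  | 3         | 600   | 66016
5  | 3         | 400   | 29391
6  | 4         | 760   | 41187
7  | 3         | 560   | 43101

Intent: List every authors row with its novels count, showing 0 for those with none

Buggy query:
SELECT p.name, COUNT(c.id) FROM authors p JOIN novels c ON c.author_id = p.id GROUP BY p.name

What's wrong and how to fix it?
Bug: INNER JOIN drops authors rows that have no matching novels rows

Fix: Switch to LEFT JOIN to retain unmatched parent rows

Corrected query:
SELECT p.name, COUNT(c.id) FROM authors p LEFT JOIN novels c ON c.author_id = p.id GROUP BY p.name

Result:
name    | COUNT(c.id)
--------+------------
Austen  | 4          
Le Guin | 2          
Orwell  | 1          
Tolkien | 0          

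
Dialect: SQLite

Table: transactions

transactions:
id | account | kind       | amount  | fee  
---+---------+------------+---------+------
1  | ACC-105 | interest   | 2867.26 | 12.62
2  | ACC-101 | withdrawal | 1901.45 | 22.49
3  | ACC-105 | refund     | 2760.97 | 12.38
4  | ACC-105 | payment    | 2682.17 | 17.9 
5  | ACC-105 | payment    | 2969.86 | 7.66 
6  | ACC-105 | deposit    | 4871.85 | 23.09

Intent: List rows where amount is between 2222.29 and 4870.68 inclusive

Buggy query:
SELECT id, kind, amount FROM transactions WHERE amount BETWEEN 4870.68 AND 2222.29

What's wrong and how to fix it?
Bug: BETWEEN expects the lower bound first; with 4870.68 AND 2222.29 the range is empty

Fix: Swap the bounds so the smaller value comes first

Corrected query:
SELECT id, kind, amount FROM transactions WHERE amount BETWEEN 2222.29 AND 4870.68

Result:
id | kind     | amount 
---+----------+--------
1  | interest | 2867.26
3  | refund   | 2760.97
4  | payment  | 2682.17
5  | payment  | 2969.86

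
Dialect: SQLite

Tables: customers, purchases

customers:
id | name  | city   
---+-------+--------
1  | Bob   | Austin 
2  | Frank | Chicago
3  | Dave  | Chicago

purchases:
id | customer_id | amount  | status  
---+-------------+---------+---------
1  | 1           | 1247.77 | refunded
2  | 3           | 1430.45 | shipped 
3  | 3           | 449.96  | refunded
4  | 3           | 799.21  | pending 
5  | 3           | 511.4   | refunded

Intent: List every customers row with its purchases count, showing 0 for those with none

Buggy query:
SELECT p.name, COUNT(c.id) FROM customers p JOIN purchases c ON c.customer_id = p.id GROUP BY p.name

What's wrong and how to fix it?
Bug: An inner join excludes parents with zero children

Fix: Switch to LEFT JOIN to retain unmatched parent rows

Corrected query:
SELECT p.name, COUNT(c.id) FROM customers p LEFT JOIN purchases c ON c.customer_id = p.id GROUP BY p.name

Result:
name  | COUNT(c.id)
------+------------
Bob   | 1          
Dave  | 4          
Frank | 0          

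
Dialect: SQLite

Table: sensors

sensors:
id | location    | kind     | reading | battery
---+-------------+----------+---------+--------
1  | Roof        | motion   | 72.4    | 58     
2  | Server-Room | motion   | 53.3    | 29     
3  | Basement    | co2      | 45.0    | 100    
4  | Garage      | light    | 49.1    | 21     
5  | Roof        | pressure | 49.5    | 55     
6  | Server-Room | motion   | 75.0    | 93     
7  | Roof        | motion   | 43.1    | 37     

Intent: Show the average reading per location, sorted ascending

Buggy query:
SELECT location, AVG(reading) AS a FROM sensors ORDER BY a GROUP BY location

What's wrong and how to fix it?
Bug: ORDER BY appears before GROUP BY; SQL clause order requires GROUP BY first

Fix: Reorder: SELECT … FROM … GROUP BY … ORDER BY …

Corrected query:
SELECT location, AVG(reading) AS a FROM sensors GROUP BY location ORDER BY a

Result:
location    | a    
------------+------
Basement    | 45   
Garage      | 49.1 
Roof        | 55   
Server-Room | 64.15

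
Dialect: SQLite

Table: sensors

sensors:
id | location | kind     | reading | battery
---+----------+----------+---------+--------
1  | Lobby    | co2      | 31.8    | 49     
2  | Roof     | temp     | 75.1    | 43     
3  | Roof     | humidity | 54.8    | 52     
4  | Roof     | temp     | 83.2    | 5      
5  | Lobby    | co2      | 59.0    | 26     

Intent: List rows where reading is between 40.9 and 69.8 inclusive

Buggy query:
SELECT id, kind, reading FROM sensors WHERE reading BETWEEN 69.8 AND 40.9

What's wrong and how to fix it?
Bug: BETWEEN expects the lower bound first; with 69.8 AND 40.9 the range is empty

Fix: Write BETWEEN 40.9 AND 69.8

Corrected query:
SELECT id, kind, reading FROM sensors WHERE reading BETWEEN 40.9 AND 69.8

Result:
id | kind     | reading
---+----------+--------
3  | humidity | 54.8   
5  | co2      | 59     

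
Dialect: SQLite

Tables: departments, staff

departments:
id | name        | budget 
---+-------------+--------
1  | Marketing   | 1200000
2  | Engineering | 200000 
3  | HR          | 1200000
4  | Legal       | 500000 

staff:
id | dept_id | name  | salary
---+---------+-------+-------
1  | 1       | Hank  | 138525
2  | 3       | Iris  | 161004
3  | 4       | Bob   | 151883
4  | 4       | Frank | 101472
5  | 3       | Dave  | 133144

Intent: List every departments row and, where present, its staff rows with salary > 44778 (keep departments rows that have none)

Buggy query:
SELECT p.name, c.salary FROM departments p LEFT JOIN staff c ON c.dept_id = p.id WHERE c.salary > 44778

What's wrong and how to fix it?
Bug: A WHERE condition on the right-hand table after LEFT JOIN drops unmatched parents

Fix: Put 'c.salary > 44778' in the JOIN's ON clause instead of WHERE

Corrected query:
SELECT p.name, c.salary FROM departments p LEFT JOIN staff c ON c.dept_id = p.id AND c.salary > 44778

Result:
name        | salary
------------+-------
Marketing   | 138525
Engineering | NULL  
HR          | 133144
HR          | 161004
Legal       | 101472
Legal       | 151883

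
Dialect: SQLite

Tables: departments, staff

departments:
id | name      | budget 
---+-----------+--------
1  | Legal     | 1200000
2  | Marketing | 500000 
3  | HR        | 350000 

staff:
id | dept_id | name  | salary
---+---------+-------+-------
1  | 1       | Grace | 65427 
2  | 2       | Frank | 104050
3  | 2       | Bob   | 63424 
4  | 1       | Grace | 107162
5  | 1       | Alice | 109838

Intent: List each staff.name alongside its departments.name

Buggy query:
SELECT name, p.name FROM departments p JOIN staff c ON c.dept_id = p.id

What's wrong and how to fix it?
Bug: Both tables have a 'name' column; the unqualified reference is ambiguous

Fix: Qualify the column with its table alias (c.name)

Corrected query:
SELECT c.name, p.name FROM departments p JOIN staff c ON c.dept_id = p.id

Result:
name  | name     
------+----------
Grace | Legal    
Frank | Marketing
Bob   | Marketing
Grace | Legal    
Alice | Legal    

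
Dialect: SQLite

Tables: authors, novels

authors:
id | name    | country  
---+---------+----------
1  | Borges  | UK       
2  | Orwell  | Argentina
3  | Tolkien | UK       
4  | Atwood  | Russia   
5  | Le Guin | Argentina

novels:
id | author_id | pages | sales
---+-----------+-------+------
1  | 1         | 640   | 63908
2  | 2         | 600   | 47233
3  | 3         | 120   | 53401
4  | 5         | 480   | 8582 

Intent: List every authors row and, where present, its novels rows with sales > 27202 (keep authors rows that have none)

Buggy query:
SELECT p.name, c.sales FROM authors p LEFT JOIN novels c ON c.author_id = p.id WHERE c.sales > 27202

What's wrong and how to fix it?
Bug: A WHERE condition on the right-hand table after LEFT JOIN drops unmatched parents

Fix: Put 'c.sales > 27202' in the JOIN's ON clause instead of WHERE

Corrected query:
SELECT p.name, c.sales FROM authors p LEFT JOIN novels c ON c.author_id = p.id AND c.sales > 27202

Result:
name    | sales
--------+------
Borges  | 63908
Orwell  | 47233
Tolkien | 53401
Atwood  | NULL 
Le Guin | NULL 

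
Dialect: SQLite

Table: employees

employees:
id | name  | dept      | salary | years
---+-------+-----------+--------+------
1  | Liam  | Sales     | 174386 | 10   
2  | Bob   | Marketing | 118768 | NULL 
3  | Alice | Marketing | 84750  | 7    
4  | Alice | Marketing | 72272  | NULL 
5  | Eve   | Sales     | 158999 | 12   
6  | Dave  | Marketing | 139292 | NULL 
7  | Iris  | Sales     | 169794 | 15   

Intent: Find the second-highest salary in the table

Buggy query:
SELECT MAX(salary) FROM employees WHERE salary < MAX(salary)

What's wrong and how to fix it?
Bug: The inner MAX is an aggregate inside WHERE, which is not allowed

Fix: Compute the overall MAX in a subquery, then take MAX of rows below it

Corrected query:
SELECT MAX(salary) FROM employees WHERE salary < (SELECT MAX(salary) FROM employees)

Result:
MAX(salary)
-----------
169794     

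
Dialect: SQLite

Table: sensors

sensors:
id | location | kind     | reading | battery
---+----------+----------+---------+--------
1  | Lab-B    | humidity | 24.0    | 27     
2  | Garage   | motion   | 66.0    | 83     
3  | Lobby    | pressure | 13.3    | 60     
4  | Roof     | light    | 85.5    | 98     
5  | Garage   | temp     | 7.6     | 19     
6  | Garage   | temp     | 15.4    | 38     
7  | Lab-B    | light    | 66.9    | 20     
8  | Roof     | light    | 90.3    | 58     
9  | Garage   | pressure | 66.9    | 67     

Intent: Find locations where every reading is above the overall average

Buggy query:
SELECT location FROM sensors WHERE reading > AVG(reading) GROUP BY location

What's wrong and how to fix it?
Bug: WHERE evaluates per row before aggregation, so AVG() is unavailable

Fix: Use a subquery for AVG and a HAVING MIN(...) filter so the condition holds for every row in the group

Corrected query:
SELECT location FROM sensors GROUP BY location HAVING MIN(reading) > (SELECT AVG(reading) FROM sensors)

Result:
location
--------
Roof    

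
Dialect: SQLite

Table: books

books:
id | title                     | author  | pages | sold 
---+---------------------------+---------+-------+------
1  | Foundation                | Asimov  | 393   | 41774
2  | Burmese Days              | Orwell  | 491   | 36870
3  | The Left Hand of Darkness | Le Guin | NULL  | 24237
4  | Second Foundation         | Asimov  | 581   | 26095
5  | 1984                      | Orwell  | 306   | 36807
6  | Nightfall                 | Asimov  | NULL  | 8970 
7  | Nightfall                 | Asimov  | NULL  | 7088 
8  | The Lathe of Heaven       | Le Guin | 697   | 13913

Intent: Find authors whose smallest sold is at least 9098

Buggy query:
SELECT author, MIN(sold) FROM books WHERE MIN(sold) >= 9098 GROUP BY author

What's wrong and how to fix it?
Bug: Aggregates like MIN are computed per group after WHERE runs

Fix: Replace WHERE with HAVING after the GROUP BY

Corrected query:
SELECT author, MIN(sold) FROM books GROUP BY author HAVING MIN(sold) >= 9098

Result:
author  | MIN(sold)
--------+----------
Le Guin | 13913    
Orwell  | 36807    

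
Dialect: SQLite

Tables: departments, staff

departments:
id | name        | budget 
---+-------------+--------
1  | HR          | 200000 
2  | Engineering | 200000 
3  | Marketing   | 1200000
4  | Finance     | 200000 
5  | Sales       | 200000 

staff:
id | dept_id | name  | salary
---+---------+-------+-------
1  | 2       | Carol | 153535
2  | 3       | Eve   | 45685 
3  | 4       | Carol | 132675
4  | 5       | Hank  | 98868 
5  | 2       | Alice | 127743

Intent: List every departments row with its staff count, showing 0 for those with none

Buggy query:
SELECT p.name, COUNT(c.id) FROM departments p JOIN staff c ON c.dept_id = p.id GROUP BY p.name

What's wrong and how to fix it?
Bug: INNER JOIN drops departments rows that have no matching staff rows

Fix: Switch to LEFT JOIN to retain unmatched parent rows

Corrected query:
SELECT p.name, COUNT(c.id) FROM departments p LEFT JOIN staff c ON c.dept_id = p.id GROUP BY p.name

Result:
name        | COUNT(c.id)
------------+------------
Engineering | 2          
Finance     | 1          
HR          | 0          
Marketing   | 1          
Sales       | 1          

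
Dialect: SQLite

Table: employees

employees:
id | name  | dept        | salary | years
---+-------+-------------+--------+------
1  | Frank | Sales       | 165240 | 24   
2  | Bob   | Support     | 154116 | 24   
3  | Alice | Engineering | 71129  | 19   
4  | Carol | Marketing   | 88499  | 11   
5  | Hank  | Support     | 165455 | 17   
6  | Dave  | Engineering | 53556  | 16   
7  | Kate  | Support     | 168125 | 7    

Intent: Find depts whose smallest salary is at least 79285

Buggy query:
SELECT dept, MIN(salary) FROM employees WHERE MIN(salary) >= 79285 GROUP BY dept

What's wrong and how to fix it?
Bug: Aggregates like MIN are computed per group after WHERE runs

Fix: Use HAVING for the per-group MIN condition

Corrected query:
SELECT dept, MIN(salary) FROM employees GROUP BY dept HAVING MIN(salary) >= 79285

Result:
dept      | MIN(salary)
----------+------------
Marketing | 88499      
Sales     | 165240     
Support   | 154116     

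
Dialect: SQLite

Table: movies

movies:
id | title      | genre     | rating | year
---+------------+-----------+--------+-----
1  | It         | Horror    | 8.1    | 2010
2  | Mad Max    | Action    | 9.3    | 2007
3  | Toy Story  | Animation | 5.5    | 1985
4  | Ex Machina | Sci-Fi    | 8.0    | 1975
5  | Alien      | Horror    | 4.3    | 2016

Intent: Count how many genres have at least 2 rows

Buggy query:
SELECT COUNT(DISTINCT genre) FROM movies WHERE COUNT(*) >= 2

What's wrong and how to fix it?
Bug: WHERE filters individual rows, not groups, so a group-level COUNT is invalid there

Fix: Use a subquery that GROUPs and filters with HAVING, then count its rows

Corrected query:
SELECT COUNT(*) FROM (SELECT genre FROM movies GROUP BY genre HAVING COUNT(*) >= 2)

Result:
COUNT(*)
--------
1       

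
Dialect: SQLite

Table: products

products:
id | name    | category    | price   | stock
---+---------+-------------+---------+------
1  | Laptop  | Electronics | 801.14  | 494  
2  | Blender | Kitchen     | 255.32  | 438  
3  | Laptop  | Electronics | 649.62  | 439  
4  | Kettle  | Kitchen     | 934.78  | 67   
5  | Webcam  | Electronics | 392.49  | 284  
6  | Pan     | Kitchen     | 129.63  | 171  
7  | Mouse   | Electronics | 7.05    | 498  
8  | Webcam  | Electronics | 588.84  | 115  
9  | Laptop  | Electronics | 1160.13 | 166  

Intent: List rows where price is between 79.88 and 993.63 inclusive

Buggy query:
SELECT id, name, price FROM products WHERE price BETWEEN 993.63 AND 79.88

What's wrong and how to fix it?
Bug: The bounds are reversed; BETWEEN a AND b requires a <= b to match anything

Fix: Write BETWEEN 79.88 AND 993.63

Corrected query:
SELECT id, name, price FROM products WHERE price BETWEEN 79.88 AND 993.63

Result:
id | name    | price 
---+---------+-------
1  | Laptop  | 801.14
2  | Blender | 255.32
3  | Laptop  | 649.62
4  | Kettle  | 934.78
5  | Webcam  | 392.49
6  | Pan     | 129.63
8  | Webcam  | 588.84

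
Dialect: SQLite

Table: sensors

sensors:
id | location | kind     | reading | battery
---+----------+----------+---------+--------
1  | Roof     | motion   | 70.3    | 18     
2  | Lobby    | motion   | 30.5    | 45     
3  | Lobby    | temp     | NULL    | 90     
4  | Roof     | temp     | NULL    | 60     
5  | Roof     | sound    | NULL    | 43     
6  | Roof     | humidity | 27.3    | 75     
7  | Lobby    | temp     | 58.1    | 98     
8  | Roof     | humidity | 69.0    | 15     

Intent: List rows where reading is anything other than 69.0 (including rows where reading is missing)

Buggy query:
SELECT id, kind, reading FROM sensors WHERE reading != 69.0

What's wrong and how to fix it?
Bug: 'reading != 69.0' is unknown when reading is NULL, so NULL rows are silently excluded

Fix: Handle NULL separately with IS NULL alongside the inequality

Corrected query:
SELECT id, kind, reading FROM sensors WHERE reading != 69.0 OR reading IS NULL

Result:
id | kind     | reading
---+----------+--------
1  | motion   | 70.3   
2  | motion   | 30.5   
3  | temp     | NULL   
4  | temp     | NULL   
5  | sound    | NULL   
6  | humidity | 27.3   
7  | temp     | 58.1   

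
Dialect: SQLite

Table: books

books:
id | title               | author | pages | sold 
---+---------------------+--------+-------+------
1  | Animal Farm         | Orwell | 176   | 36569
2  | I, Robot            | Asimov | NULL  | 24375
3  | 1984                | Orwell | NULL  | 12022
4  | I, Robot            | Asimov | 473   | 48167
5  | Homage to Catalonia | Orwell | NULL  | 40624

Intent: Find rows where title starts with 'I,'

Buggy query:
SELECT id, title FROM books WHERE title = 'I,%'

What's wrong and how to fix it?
Bug: Wildcards only work with LIKE; '=' treats '%' as a literal character

Fix: Use LIKE for wildcard pattern matching

Corrected query:
SELECT id, title FROM books WHERE title LIKE 'I,%'

Result:
id | title   
---+---------
2  | I, Robot
4  | I, Robot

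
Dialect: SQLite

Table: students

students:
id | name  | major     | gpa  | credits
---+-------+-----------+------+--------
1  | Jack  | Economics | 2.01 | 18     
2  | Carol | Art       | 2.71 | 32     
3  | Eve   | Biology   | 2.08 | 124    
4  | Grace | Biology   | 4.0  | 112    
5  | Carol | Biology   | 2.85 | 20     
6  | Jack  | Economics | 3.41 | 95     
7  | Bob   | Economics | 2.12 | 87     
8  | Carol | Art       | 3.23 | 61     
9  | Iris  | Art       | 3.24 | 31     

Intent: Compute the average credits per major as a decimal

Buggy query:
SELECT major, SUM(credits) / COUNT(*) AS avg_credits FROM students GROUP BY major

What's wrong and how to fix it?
Bug: SUM(credits) and COUNT(*) are both integers; the division truncates the fractional part

Fix: Cast one side to REAL so the division keeps the fractional part

Corrected query:
SELECT major, SUM(credits) * 1.0 / COUNT(*) AS avg_credits FROM students GROUP BY major

Result:
major     | avg_credits
----------+------------
Art       | 41.333333  
Biology   | 85.333333  
Economics | 66.666667  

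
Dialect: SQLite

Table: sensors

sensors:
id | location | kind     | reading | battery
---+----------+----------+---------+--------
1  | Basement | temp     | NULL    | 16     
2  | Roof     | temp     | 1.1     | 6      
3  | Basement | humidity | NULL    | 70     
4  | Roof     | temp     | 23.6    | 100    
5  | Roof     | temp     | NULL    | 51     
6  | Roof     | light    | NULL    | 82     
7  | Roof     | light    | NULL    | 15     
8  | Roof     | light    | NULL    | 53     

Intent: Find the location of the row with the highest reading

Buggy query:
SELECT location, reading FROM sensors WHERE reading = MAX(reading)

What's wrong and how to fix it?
Bug: WHERE is evaluated per row; an aggregate over the whole table isn't defined there

Fix: Wrap MAX in a scalar subquery so WHERE compares against a single value

Corrected query:
SELECT location, reading FROM sensors WHERE reading = (SELECT MAX(reading) FROM sensors)

Result:
location | reading
---------+--------
Roof     | 23.6   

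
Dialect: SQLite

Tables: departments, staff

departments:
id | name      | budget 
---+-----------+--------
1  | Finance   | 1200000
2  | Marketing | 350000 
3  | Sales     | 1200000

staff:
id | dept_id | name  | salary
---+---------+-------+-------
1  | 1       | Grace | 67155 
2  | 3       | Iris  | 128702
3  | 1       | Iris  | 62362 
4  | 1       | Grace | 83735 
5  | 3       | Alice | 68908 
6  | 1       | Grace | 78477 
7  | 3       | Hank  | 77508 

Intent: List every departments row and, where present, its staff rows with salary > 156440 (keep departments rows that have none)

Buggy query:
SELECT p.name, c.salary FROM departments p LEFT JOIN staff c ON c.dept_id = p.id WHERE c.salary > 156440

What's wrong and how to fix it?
Bug: Filtering c.salary in WHERE discards the NULL rows produced by LEFT JOIN, turning it into an inner join

Fix: Put 'c.salary > 156440' in the JOIN's ON clause instead of WHERE

Corrected query:
SELECT p.name, c.salary FROM departments p LEFT JOIN staff c ON c.dept_id = p.id AND c.salary > 156440

Result:
name      | salary
----------+-------
Finance   | NULL  
Marketing | NULL  
Sales     | NULL  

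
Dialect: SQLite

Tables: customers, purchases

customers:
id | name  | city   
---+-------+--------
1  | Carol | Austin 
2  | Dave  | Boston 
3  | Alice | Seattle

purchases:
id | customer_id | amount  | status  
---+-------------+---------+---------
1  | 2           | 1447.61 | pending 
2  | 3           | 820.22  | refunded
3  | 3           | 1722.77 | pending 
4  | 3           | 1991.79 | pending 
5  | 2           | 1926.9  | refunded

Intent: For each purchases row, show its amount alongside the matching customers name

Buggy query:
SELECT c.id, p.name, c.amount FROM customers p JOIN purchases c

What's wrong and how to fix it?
Bug: JOIN with no ON clause produces a cartesian product; every purchases row pairs with every customers row

Fix: Add ON c.customer_id = p.id to the JOIN

Corrected query:
SELECT c.id, p.name, c.amount FROM customers p JOIN purchases c ON c.customer_id = p.id

Result:
id | name  | amount 
---+-------+--------
1  | Dave  | 1447.61
2  | Alice | 820.22 
3  | Alice | 1722.77
4  | Alice | 1991.79
5  | Dave  | 1926.9 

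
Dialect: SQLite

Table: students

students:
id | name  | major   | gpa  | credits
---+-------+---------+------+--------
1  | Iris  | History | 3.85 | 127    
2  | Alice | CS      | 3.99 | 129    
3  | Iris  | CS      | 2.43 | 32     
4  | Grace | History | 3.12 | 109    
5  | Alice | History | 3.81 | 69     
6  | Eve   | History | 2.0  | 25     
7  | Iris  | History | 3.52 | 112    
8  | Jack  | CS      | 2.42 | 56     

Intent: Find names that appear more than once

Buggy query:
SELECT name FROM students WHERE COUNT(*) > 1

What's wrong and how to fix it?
Bug: COUNT(*) is an aggregate and cannot be used in WHERE

Fix: Group first, then use HAVING for the count condition

Corrected query:
SELECT name FROM students GROUP BY name HAVING COUNT(*) > 1

Result:
name 
-----
Alice
Iris 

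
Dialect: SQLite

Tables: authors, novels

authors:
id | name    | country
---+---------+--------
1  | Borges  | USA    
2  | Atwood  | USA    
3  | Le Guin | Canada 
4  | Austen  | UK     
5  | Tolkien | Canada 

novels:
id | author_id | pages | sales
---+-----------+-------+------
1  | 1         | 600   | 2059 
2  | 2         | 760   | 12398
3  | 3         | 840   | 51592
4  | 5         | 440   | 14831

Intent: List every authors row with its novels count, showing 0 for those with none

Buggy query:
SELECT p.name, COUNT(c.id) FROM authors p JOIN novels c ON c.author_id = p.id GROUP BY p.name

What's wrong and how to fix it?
Bug: INNER JOIN drops authors rows that have no matching novels rows

Fix: Use LEFT JOIN so parents without children still appear (COUNT(c.id) gives 0)

Corrected query:
SELECT p.name, COUNT(c.id) FROM authors p LEFT JOIN novels c ON c.author_id = p.id GROUP BY p.name

Result:
name    | COUNT(c.id)
--------+------------
Atwood  | 1          
Austen  | 0          
Borges  | 1          
Le Guin | 1          
Tolkien | 1          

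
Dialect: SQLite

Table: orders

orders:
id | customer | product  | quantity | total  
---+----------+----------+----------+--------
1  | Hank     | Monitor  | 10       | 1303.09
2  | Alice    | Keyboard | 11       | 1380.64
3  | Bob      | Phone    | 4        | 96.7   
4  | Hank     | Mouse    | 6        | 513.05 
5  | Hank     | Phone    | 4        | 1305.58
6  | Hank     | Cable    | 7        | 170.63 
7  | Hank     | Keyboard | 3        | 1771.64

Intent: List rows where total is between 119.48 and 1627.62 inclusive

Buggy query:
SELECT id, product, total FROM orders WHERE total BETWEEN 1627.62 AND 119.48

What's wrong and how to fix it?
Bug: The bounds are reversed; BETWEEN a AND b requires a <= b to match anything

Fix: Write BETWEEN 119.48 AND 1627.62

Corrected query:
SELECT id, product, total FROM orders WHERE total BETWEEN 119.48 AND 1627.62

Result:
id | product  | total  
---+----------+--------
1  | Monitor  | 1303.09
2  | Keyboard | 1380.64
4  | Mouse    | 513.05 
5  | Phone    | 1305.58
6  | Cable    | 170.63 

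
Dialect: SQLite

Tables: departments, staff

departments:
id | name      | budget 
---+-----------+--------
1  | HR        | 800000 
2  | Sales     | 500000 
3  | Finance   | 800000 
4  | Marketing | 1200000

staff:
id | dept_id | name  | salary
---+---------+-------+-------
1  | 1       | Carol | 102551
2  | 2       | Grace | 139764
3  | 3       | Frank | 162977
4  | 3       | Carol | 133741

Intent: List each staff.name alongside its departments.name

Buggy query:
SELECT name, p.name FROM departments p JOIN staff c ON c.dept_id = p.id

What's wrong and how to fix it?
Bug: 'name' exists in both joined tables, so the database can't tell which one is meant

Fix: Qualify the column with its table alias (c.name)

Corrected query:
SELECT c.name, p.name FROM departments p JOIN staff c ON c.dept_id = p.id

Result:
name  | name   
------+--------
Carol | HR     
Grace | Sales  
Frank | Finance
Carol | Finance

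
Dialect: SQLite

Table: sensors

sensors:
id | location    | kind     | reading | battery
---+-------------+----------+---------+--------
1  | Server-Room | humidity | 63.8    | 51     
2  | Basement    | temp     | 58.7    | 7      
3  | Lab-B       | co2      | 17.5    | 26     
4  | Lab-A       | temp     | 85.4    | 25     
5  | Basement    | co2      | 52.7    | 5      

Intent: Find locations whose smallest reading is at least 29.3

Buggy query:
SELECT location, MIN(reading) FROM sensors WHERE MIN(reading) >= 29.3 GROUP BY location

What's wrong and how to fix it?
Bug: MIN() in WHERE is a misuse of aggregate

Fix: Use HAVING for the per-group MIN condition

Corrected query:
SELECT location, MIN(reading) FROM sensors GROUP BY location HAVING MIN(reading) >= 29.3

Result:
location    | MIN(reading)
------------+-------------
Basement    | 52.7        
Lab-A       | 85.4        
Server-Room | 63.8        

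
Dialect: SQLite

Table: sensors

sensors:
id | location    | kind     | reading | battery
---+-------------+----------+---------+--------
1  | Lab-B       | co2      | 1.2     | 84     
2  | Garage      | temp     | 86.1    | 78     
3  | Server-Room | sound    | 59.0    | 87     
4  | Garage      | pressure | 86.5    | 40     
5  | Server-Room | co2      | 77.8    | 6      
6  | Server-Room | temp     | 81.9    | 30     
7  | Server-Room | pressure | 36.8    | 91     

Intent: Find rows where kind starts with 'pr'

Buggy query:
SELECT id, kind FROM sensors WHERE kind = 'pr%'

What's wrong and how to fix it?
Bug: Wildcards only work with LIKE; '=' treats '%' as a literal character

Fix: Replace '=' with LIKE so 'pr%' is treated as a pattern

Corrected query:
SELECT id, kind FROM sensors WHERE kind LIKE 'pr%'

Result:
id | kind    
---+---------
4  | pressure
7  | pressure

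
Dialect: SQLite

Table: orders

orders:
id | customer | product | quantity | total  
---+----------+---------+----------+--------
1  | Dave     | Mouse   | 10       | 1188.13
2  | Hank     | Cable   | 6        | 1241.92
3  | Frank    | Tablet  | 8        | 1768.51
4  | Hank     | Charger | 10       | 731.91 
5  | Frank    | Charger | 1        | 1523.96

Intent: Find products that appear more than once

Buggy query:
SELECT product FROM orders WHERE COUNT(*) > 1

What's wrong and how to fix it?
Bug: COUNT(*) is an aggregate and cannot be used in WHERE

Fix: Group first, then use HAVING for the count condition

Corrected query:
SELECT product FROM orders GROUP BY product HAVING COUNT(*) > 1

Result:
product
-------
Charger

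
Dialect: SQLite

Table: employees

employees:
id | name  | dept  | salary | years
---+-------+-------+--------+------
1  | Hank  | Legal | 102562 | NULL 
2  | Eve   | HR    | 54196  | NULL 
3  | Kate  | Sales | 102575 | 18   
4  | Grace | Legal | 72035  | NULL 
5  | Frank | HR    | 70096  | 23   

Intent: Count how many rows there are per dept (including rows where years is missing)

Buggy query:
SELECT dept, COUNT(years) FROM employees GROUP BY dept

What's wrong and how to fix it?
Bug: COUNT(column) counts non-NULL values only; rows with NULL years aren't counted

Fix: Use COUNT(*) to count all rows regardless of NULL

Corrected query:
SELECT dept, COUNT(*) FROM employees GROUP BY dept

Result:
dept  | COUNT(*)
------+---------
HR    | 2       
Legal | 2       
Sales | 1       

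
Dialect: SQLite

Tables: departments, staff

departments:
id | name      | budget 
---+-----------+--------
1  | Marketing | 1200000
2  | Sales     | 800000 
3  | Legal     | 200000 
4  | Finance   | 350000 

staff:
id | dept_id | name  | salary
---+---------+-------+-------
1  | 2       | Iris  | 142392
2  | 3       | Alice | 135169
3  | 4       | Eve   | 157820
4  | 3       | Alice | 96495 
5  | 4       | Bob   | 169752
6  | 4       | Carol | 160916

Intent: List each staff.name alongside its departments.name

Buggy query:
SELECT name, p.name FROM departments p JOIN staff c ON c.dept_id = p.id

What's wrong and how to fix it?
Bug: 'name' exists in both joined tables, so the database can't tell which one is meant

Fix: Prefix ambiguous columns with the table alias

Corrected query:
SELECT c.name, p.name FROM departments p JOIN staff c ON c.dept_id = p.id

Result:
name  | name   
------+--------
Iris  | Sales  
Alice | Legal  
Eve   | Finance
Alice | Legal  
Bob   | Finance
Carol | Finance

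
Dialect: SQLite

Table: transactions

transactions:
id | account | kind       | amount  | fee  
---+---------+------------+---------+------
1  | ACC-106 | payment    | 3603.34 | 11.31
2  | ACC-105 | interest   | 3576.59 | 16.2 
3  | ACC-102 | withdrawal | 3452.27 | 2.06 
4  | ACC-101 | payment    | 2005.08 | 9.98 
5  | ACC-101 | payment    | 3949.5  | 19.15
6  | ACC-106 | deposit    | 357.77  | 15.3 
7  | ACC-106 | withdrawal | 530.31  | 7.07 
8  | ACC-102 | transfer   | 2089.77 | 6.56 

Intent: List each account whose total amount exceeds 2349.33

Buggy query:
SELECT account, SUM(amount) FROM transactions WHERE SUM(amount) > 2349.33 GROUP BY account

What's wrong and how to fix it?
Bug: SUM(amount) is an aggregate, but WHERE filters rows before aggregation

Fix: Move the aggregate condition to a HAVING clause

Corrected query:
SELECT account, SUM(amount) FROM transactions GROUP BY account HAVING SUM(amount) > 2349.33

Result:
account | SUM(amount)
--------+------------
ACC-101 | 5954.58    
ACC-102 | 5542.04    
ACC-105 | 3576.59    
ACC-106 | 4491.42    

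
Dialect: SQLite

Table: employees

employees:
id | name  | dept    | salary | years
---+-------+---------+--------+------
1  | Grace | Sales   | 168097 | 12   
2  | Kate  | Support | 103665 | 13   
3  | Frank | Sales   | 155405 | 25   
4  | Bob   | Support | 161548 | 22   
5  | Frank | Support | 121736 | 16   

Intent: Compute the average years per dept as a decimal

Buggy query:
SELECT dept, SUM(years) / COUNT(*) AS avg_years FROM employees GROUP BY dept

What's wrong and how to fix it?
Bug: SUM(years) and COUNT(*) are both integers; the division truncates the fractional part

Fix: Cast one side to REAL so the division keeps the fractional part

Corrected query:
SELECT dept, SUM(years) * 1.0 / COUNT(*) AS avg_years FROM employees GROUP BY dept

Result:
dept    | avg_years
--------+----------
Sales   | 18.5     
Support | 17       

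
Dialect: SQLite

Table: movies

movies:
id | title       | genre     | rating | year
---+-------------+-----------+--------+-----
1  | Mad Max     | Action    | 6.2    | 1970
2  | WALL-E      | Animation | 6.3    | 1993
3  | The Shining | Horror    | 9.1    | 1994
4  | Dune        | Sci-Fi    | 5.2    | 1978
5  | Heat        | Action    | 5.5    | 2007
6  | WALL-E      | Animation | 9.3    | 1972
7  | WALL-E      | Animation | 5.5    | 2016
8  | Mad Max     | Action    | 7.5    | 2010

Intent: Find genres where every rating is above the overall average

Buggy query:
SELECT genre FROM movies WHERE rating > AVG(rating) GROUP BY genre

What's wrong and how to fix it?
Bug: AVG() is an aggregate; it can't sit directly in WHERE

Fix: Compute the overall average in a scalar subquery and compare each group's MIN against it in HAVING

Corrected query:
SELECT genre FROM movies GROUP BY genre HAVING MIN(rating) > (SELECT AVG(rating) FROM movies)

Result:
genre 
------
Horror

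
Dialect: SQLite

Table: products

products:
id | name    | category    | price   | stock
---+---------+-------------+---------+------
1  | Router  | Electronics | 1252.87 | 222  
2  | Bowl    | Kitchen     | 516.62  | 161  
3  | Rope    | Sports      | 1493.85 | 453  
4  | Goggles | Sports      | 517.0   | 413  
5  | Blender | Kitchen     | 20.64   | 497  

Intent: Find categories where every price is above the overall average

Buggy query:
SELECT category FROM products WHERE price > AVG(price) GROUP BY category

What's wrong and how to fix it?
Bug: WHERE evaluates per row before aggregation, so AVG() is unavailable

Fix: Use a subquery for AVG and a HAVING MIN(...) filter so the condition holds for every row in the group

Corrected query:
SELECT category FROM products GROUP BY category HAVING MIN(price) > (SELECT AVG(price) FROM products)

Result:
category   
-----------
Electronics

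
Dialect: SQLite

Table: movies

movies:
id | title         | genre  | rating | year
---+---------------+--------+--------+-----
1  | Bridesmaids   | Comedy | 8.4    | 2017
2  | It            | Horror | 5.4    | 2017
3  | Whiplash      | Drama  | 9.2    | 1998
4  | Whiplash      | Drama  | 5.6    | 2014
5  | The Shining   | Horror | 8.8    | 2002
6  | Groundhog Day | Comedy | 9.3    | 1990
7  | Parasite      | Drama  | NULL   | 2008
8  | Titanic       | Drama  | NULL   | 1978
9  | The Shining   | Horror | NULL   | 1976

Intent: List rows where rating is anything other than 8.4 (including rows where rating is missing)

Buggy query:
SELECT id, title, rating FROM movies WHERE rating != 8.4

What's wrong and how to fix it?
Bug: Inequality against NULL is unknown, not true; rows with NULL are dropped

Fix: Handle NULL separately with IS NULL alongside the inequality

Corrected query:
SELECT id, title, rating FROM movies WHERE rating != 8.4 OR rating IS NULL

Result:
id | title         | rating
---+---------------+-------
2  | It            | 5.4   
3  | Whiplash      | 9.2   
4  | Whiplash      | 5.6   
5  | The Shining   | 8.8   
6  | Groundhog Day | 9.3   
7  | Parasite      | NULL  
8  | Titanic       | NULL  
9  | The Shining   | NULL  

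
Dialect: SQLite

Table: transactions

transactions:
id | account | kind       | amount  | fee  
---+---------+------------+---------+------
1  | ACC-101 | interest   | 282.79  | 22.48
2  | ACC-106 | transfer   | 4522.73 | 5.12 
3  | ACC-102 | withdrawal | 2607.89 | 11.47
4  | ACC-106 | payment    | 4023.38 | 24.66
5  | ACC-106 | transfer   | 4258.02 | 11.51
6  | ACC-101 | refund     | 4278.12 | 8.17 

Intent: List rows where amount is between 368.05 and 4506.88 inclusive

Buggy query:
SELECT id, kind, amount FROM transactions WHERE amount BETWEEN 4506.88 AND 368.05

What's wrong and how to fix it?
Bug: The bounds are reversed; BETWEEN a AND b requires a <= b to match anything

Fix: Write BETWEEN 368.05 AND 4506.88

Corrected query:
SELECT id, kind, amount FROM transactions WHERE amount BETWEEN 368.05 AND 4506.88

Result:
id | kind       | amount 
---+------------+--------
3  | withdrawal | 2607.89
4  | payment    | 4023.38
5  | transfer   | 4258.02
6  | refund     | 4278.12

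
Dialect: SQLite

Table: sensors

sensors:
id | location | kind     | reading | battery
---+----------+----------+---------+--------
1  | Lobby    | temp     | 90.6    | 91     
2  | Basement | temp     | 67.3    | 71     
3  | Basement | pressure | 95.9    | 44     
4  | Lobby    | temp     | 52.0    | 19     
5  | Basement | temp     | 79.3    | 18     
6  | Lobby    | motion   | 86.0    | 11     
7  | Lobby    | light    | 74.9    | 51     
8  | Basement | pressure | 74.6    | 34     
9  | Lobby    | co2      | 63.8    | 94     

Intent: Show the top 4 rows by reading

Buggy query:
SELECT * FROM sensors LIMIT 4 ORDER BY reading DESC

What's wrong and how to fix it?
Bug: LIMIT must come after ORDER BY

Fix: Sort with ORDER BY, then apply LIMIT

Corrected query:
SELECT * FROM sensors ORDER BY reading DESC LIMIT 4

Result:
id | location | kind     | reading | battery
---+----------+----------+---------+--------
3  | Basement | pressure | 95.9    | 44     
1  | Lobby    | temp     | 90.6    | 91     
6  | Lobby    | motion   | 86      | 11     
5  | Basement | temp     | 79.3    | 18     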